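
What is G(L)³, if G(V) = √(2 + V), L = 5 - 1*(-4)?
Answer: 11*√11 ≈ 36.483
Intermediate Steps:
L = 9 (L = 5 + 4 = 9)
G(L)³ = (√(2 + 9))³ = (√11)³ = 11*√11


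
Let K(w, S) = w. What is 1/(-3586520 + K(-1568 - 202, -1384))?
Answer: -1/3588290 ≈ -2.7868e-7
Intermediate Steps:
1/(-3586520 + K(-1568 - 202, -1384)) = 1/(-3586520 + (-1568 - 202)) = 1/(-3586520 - 1770) = 1/(-3588290) = -1/3588290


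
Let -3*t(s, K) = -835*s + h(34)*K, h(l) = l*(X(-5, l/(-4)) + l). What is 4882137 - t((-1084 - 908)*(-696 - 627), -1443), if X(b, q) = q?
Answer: -729059010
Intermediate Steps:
h(l) = 3*l²/4 (h(l) = l*(l/(-4) + l) = l*(l*(-¼) + l) = l*(-l/4 + l) = l*(3*l/4) = 3*l²/4)
t(s, K) = -289*K + 835*s/3 (t(s, K) = -(-835*s + ((¾)*34²)*K)/3 = -(-835*s + ((¾)*1156)*K)/3 = -(-835*s + 867*K)/3 = -289*K + 835*s/3)
4882137 - t((-1084 - 908)*(-696 - 627), -1443) = 4882137 - (-289*(-1443) + 835*((-1084 - 908)*(-696 - 627))/3) = 4882137 - (417027 + 835*(-1992*(-1323))/3) = 4882137 - (417027 + (835/3)*2635416) = 4882137 - (417027 + 733524120) = 4882137 - 1*733941147 = 4882137 - 733941147 = -729059010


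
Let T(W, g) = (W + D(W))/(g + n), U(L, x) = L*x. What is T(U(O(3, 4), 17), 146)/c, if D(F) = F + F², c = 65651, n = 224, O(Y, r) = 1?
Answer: 323/24290870 ≈ 1.3297e-5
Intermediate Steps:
T(W, g) = (W + W*(1 + W))/(224 + g) (T(W, g) = (W + W*(1 + W))/(g + 224) = (W + W*(1 + W))/(224 + g))
T(U(O(3, 4), 17), 146)/c = ((1*17)*(2 + 1*17)/(224 + 146))/65651 = (17*(2 + 17)/370)*(1/65651) = (17*(1/370)*19)*(1/65651) = (323/370)*(1/65651) = 323/24290870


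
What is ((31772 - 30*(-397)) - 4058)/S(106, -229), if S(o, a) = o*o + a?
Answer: 13208/3669 ≈ 3.5999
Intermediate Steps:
S(o, a) = a + o² (S(o, a) = o² + a = a + o²)
((31772 - 30*(-397)) - 4058)/S(106, -229) = ((31772 - 30*(-397)) - 4058)/(-229 + 106²) = ((31772 + 11910) - 4058)/(-229 + 11236) = (43682 - 4058)/11007 = 39624*(1/11007) = 13208/3669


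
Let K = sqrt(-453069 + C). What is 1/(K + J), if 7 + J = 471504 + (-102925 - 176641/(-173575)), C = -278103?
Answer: 11104471306979075/4092830528129938437181 - 60256561250*I*sqrt(182793)/4092830528129938437181 ≈ 2.7132e-6 - 6.2945e-9*I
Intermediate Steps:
J = 63975061541/173575 (J = -7 + (471504 + (-102925 - 176641/(-173575))) = -7 + (471504 + (-102925 - 176641*(-1/173575))) = -7 + (471504 + (-102925 + 176641/173575)) = -7 + (471504 - 17865030234/173575) = -7 + 63976276566/173575 = 63975061541/173575 ≈ 3.6857e+5)
K = 2*I*sqrt(182793) (K = sqrt(-453069 - 278103) = sqrt(-731172) = 2*I*sqrt(182793) ≈ 855.09*I)
1/(K + J) = 1/(2*I*sqrt(182793) + 63975061541/173575) = 1/(63975061541/173575 + 2*I*sqrt(182793))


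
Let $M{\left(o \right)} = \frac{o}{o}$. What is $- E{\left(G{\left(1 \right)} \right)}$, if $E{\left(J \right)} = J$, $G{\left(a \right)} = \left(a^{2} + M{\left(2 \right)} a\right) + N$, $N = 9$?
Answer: $-11$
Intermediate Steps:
$M{\left(o \right)} = 1$
$G{\left(a \right)} = 9 + a + a^{2}$ ($G{\left(a \right)} = \left(a^{2} + 1 a\right) + 9 = \left(a^{2} + a\right) + 9 = \left(a + a^{2}\right) + 9 = 9 + a + a^{2}$)
$- E{\left(G{\left(1 \right)} \right)} = - (9 + 1 + 1^{2}) = - (9 + 1 + 1) = \left(-1\right) 11 = -11$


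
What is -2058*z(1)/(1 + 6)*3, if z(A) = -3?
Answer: 2646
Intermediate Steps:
-2058*z(1)/(1 + 6)*3 = -2058*(-3/(1 + 6))*3 = -2058*(-3/7)*3 = -2058*(-3*1/7)*3 = -(-882)*3 = -2058*(-9/7) = 2646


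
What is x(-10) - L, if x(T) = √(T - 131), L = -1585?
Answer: 1585 + I*√141 ≈ 1585.0 + 11.874*I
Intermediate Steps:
x(T) = √(-131 + T)
x(-10) - L = √(-131 - 10) - 1*(-1585) = √(-141) + 1585 = I*√141 + 1585 = 1585 + I*√141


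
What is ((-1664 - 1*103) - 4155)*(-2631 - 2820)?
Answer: 32280822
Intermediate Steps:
((-1664 - 1*103) - 4155)*(-2631 - 2820) = ((-1664 - 103) - 4155)*(-5451) = (-1767 - 4155)*(-5451) = -5922*(-5451) = 32280822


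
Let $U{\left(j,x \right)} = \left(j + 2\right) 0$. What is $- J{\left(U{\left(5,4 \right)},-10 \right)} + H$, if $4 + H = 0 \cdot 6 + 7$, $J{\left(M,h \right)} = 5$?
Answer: $-2$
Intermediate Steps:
$U{\left(j,x \right)} = 0$ ($U{\left(j,x \right)} = \left(2 + j\right) 0 = 0$)
$H = 3$ ($H = -4 + \left(0 \cdot 6 + 7\right) = -4 + \left(0 + 7\right) = -4 + 7 = 3$)
$- J{\left(U{\left(5,4 \right)},-10 \right)} + H = \left(-1\right) 5 + 3 = -5 + 3 = -2$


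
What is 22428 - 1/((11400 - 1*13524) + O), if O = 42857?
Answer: 913559723/40733 ≈ 22428.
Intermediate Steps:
22428 - 1/((11400 - 1*13524) + O) = 22428 - 1/((11400 - 1*13524) + 42857) = 22428 - 1/((11400 - 13524) + 42857) = 22428 - 1/(-2124 + 42857) = 22428 - 1/40733 = 913559723/40733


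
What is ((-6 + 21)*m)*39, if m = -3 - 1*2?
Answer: -2925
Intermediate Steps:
m = -5 (m = -3 - 2 = -5)
((-6 + 21)*m)*39 = ((-6 + 21)*(-5))*39 = (15*(-5))*39 = -75*39 = -2925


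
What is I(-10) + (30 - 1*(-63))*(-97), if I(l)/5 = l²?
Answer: -8521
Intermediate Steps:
I(l) = 5*l²
I(-10) + (30 - 1*(-63))*(-97) = 5*(-10)² + (30 - 1*(-63))*(-97) = 5*100 + (30 + 63)*(-97) = 500 + 93*(-97) = 500 - 9021 = -8521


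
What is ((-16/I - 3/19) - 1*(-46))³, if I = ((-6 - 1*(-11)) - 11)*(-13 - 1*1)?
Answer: 6043486088375/63521199 ≈ 95141.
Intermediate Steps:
I = 84 (I = ((-6 + 11) - 11)*(-13 - 1) = (5 - 11)*(-14) = -6*(-14) = 84)
((-16/I - 3/19) - 1*(-46))³ = ((-16/84 - 3/19) - 1*(-46))³ = ((-16*1/84 - 3*1/19) + 46)³ = ((-4/21 - 3/19) + 46)³ = (-139/399 + 46)³ = (18215/399)³ = 6043486088375/63521199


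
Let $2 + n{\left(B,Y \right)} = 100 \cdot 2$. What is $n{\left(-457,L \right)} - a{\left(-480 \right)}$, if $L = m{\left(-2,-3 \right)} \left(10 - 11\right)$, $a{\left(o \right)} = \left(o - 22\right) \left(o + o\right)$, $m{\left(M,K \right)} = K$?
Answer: $-481722$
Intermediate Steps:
$a{\left(o \right)} = 2 o \left(-22 + o\right)$ ($a{\left(o \right)} = \left(-22 + o\right) 2 o = 2 o \left(-22 + o\right)$)
$L = 3$ ($L = - 3 \left(10 - 11\right) = \left(-3\right) \left(-1\right) = 3$)
$n{\left(B,Y \right)} = 198$ ($n{\left(B,Y \right)} = -2 + 100 \cdot 2 = -2 + 200 = 198$)
$n{\left(-457,L \right)} - a{\left(-480 \right)} = 198 - 2 \left(-480\right) \left(-22 - 480\right) = 198 - 2 \left(-480\right) \left(-502\right) = 198 - 481920 = -481722$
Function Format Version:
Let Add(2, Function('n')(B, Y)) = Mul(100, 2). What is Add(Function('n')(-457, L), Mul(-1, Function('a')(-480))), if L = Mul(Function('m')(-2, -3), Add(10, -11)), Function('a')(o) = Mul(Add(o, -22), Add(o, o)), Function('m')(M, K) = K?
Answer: -481722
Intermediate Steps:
Function('a')(o) = Mul(2, o, Add(-22, o)) (Function('a')(o) = Mul(Add(-22, o), Mul(2, o)) = Mul(2, o, Add(-22, o)))
L = 3 (L = Mul(-3, Add(10, -11)) = Mul(-3, -1) = 3)
Function('n')(B, Y) = 198 (Function('n')(B, Y) = Add(-2, Mul(100, 2)) = Add(-2, 200) = 198)
Add(Function('n')(-457, L), Mul(-1, Function('a')(-480))) = Add(198, Mul(-1, Mul(2, -480, Add(-22, -480)))) = Add(198, Mul(-1, Mul(2, -480, -502))) = Add(198, Mul(-1, 481920)) = Add(198, -481920) = -481722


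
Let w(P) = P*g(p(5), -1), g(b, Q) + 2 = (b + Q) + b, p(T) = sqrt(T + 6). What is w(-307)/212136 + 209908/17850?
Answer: 7424247223/631104600 - 307*sqrt(11)/106068 ≈ 11.754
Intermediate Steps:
p(T) = sqrt(6 + T)
g(b, Q) = -2 + Q + 2*b (g(b, Q) = -2 + ((b + Q) + b) = -2 + ((Q + b) + b) = -2 + (Q + 2*b) = -2 + Q + 2*b)
w(P) = P*(-3 + 2*sqrt(11)) (w(P) = P*(-2 - 1 + 2*sqrt(6 + 5)) = P*(-2 - 1 + 2*sqrt(11)) = P*(-3 + 2*sqrt(11)))
w(-307)/212136 + 209908/17850 = -307*(-3 + 2*sqrt(11))/212136 + 209908/17850 = (921 - 614*sqrt(11))*(1/212136) + 209908*(1/17850) = (307/70712 - 307*sqrt(11)/106068) + 104954/8925 = 7424247223/631104600 - 307*sqrt(11)/106068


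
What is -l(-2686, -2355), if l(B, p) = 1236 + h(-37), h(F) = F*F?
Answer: -2605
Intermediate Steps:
h(F) = F²
l(B, p) = 2605 (l(B, p) = 1236 + (-37)² = 1236 + 1369 = 2605)
-l(-2686, -2355) = -1*2605 = -2605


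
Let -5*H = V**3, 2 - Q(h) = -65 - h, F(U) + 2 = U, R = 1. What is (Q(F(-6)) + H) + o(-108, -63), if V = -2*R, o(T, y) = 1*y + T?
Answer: -552/5 ≈ -110.40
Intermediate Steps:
o(T, y) = T + y (o(T, y) = y + T = T + y)
F(U) = -2 + U
V = -2 (V = -2*1 = -2)
Q(h) = 67 + h (Q(h) = 2 - (-65 - h) = 2 + (65 + h) = 67 + h)
H = 8/5 (H = -1/5*(-2)**3 = -1/5*(-8) = 8/5 ≈ 1.6000)
(Q(F(-6)) + H) + o(-108, -63) = ((67 + (-2 - 6)) + 8/5) + (-108 - 63) = ((67 - 8) + 8/5) - 171 = (59 + 8/5) - 171 = 303/5 - 171 = -552/5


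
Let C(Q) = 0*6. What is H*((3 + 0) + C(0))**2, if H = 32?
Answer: 288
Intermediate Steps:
C(Q) = 0
H*((3 + 0) + C(0))**2 = 32*((3 + 0) + 0)**2 = 32*(3 + 0)**2 = 32*3**2 = 32*9 = 288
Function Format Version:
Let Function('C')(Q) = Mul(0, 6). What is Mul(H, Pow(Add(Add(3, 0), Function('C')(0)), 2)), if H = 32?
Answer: 288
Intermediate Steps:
Function('C')(Q) = 0
Mul(H, Pow(Add(Add(3, 0), Function('C')(0)), 2)) = Mul(32, Pow(Add(Add(3, 0), 0), 2)) = Mul(32, Pow(Add(3, 0), 2)) = Mul(32, Pow(3, 2)) = Mul(32, 9) = 288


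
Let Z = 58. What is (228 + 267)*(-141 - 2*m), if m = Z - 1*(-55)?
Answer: -181665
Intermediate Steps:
m = 113 (m = 58 - 1*(-55) = 58 + 55 = 113)
(228 + 267)*(-141 - 2*m) = (228 + 267)*(-141 - 2*113) = 495*(-141 - 226) = 495*(-367) = -181665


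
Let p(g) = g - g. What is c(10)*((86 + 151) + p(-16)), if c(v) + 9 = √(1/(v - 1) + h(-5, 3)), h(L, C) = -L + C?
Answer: -2133 + 79*√73 ≈ -1458.0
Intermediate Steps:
p(g) = 0
h(L, C) = C - L
c(v) = -9 + √(8 + 1/(-1 + v)) (c(v) = -9 + √(1/(v - 1) + (3 - 1*(-5))) = -9 + √(1/(-1 + v) + (3 + 5)) = -9 + √(1/(-1 + v) + 8) = -9 + √(8 + 1/(-1 + v)))
c(10)*((86 + 151) + p(-16)) = (-9 + √((-7 + 8*10)/(-1 + 10)))*((86 + 151) + 0) = (-9 + √((-7 + 80)/9))*(237 + 0) = (-9 + √((⅑)*73))*237 = (-9 + √(73/9))*237 = (-9 + √73/3)*237 = -2133 + 79*√73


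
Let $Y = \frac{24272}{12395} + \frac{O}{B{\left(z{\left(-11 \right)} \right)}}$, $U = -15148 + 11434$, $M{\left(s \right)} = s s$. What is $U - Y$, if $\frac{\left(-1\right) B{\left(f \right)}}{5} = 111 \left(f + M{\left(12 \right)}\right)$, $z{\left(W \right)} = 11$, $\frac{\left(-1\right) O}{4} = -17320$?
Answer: $- \frac{4282586734}{1152735} \approx -3715.2$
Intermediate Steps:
$O = 69280$ ($O = \left(-4\right) \left(-17320\right) = 69280$)
$M{\left(s \right)} = s^{2}$
$B{\left(f \right)} = -79920 - 555 f$ ($B{\left(f \right)} = - 5 \cdot 111 \left(f + 12^{2}\right) = - 5 \cdot 111 \left(f + 144\right) = - 5 \cdot 111 \left(144 + f\right) = - 5 \left(15984 + 111 f\right) = -79920 - 555 f$)
$U = -3714$
$Y = \frac{1328944}{1152735}$ ($Y = \frac{24272}{12395} + \frac{69280}{-79920 - 6105} = 24272 \cdot \frac{1}{12395} + \frac{69280}{-79920 - 6105} = \frac{656}{335} + \frac{69280}{-86025} = \frac{656}{335} + 69280 \left(- \frac{1}{86025}\right) = \frac{656}{335} - \frac{13856}{17205} = \frac{1328944}{1152735} \approx 1.1529$)
$U - Y = -3714 - \frac{1328944}{1152735} = - \frac{4282586734}{1152735}$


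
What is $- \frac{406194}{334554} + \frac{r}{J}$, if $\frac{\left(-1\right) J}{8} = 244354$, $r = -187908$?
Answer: $- \frac{2769604759}{2477260852} \approx -1.118$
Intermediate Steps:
$J = -1954832$ ($J = \left(-8\right) 244354 = -1954832$)
$- \frac{406194}{334554} + \frac{r}{J} = - \frac{406194}{334554} - \frac{187908}{-1954832} = \left(-406194\right) \frac{1}{334554} - - \frac{46977}{488708} = - \frac{67699}{55759} + \frac{46977}{488708} = - \frac{2769604759}{2477260852}$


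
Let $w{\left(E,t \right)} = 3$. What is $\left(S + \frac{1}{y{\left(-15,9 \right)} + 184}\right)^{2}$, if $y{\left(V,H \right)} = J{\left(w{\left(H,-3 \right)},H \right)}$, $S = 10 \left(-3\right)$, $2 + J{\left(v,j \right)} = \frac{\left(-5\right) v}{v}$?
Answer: $\frac{28185481}{31329} \approx 899.66$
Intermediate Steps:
$J{\left(v,j \right)} = -7$ ($J{\left(v,j \right)} = -2 + \frac{\left(-5\right) v}{v} = -2 - 5 = -7$)
$S = -30$
$y{\left(V,H \right)} = -7$
$\left(S + \frac{1}{y{\left(-15,9 \right)} + 184}\right)^{2} = \left(-30 + \frac{1}{-7 + 184}\right)^{2} = \left(-30 + \frac{1}{177}\right)^{2} = \left(- \frac{5309}{177}\right)^{2} = \frac{28185481}{31329}$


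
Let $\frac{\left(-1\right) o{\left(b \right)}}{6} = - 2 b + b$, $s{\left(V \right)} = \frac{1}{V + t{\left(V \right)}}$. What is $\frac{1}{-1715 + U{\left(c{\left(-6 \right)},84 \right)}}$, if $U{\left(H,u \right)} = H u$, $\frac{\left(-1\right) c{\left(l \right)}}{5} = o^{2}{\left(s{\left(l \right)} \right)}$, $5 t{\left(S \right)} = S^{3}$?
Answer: $- \frac{1681}{2893415} \approx -0.00058097$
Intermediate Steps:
$t{\left(S \right)} = \frac{S^{3}}{5}$
$s{\left(V \right)} = \frac{1}{V + \frac{V^{3}}{5}}$
$o{\left(b \right)} = 6 b$ ($o{\left(b \right)} = - 6 \left(- 2 b + b\right) = - 6 \left(- b\right) = 6 b$)
$c{\left(l \right)} = - \frac{4500}{l^{2} \left(5 + l^{2}\right)^{2}}$ ($c{\left(l \right)} = - 5 \left(6 \frac{5}{l \left(5 + l^{2}\right)}\right)^{2} = - 5 \left(\frac{30}{l \left(5 + l^{2}\right)}\right)^{2} = - 5 \frac{900}{l^{2} \left(5 + l^{2}\right)^{2}} = - \frac{4500}{l^{2} \left(5 + l^{2}\right)^{2}}$)
$\frac{1}{-1715 + U{\left(c{\left(-6 \right)},84 \right)}} = \frac{1}{-1715 + - \frac{4500}{36 \left(5 + \left(-6\right)^{2}\right)^{2}} \cdot 84} = \frac{1}{-1715 + \left(-4500\right) \frac{1}{36} \frac{1}{\left(5 + 36\right)^{2}} \cdot 84} = \frac{1}{-1715 + \left(-4500\right) \frac{1}{36} \cdot \frac{1}{1681} \cdot 84} = \frac{1}{-1715 - \frac{10500}{1681}} = \frac{1}{- \frac{2893415}{1681}} = - \frac{1681}{2893415}$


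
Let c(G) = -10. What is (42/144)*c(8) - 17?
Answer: -239/12 ≈ -19.917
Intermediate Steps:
(42/144)*c(8) - 17 = (42/144)*(-10) - 17 = (42*(1/144))*(-10) - 17 = (7/24)*(-10) - 17 = -35/12 - 17 = -239/12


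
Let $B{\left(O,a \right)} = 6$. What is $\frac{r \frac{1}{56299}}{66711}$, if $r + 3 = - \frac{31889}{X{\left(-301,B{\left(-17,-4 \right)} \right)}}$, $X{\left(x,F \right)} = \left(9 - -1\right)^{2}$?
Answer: $- \frac{32189}{375576258900} \approx -8.5706 \cdot 10^{-8}$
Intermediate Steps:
$X{\left(x,F \right)} = 100$ ($X{\left(x,F \right)} = \left(9 + \left(2 - 1\right)\right)^{2} = \left(9 + 1\right)^{2} = 10^{2} = 100$)
$r = - \frac{32189}{100}$ ($r = -3 - \frac{31889}{100} = - \frac{32189}{100} \approx -321.89$)
$\frac{r \frac{1}{56299}}{66711} = \frac{\left(- \frac{32189}{100}\right) \frac{1}{56299}}{66711} = \left(- \frac{32189}{100}\right) \frac{1}{56299} \cdot \frac{1}{66711} = \left(- \frac{32189}{5629900}\right) \frac{1}{66711} = - \frac{32189}{375576258900}$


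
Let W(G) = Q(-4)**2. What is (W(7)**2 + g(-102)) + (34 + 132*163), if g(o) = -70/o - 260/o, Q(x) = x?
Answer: 370757/17 ≈ 21809.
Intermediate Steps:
g(o) = -330/o
W(G) = 16 (W(G) = (-4)**2 = 16)
(W(7)**2 + g(-102)) + (34 + 132*163) = (16**2 - 330/(-102)) + (34 + 132*163) = (256 - 330*(-1/102)) + (34 + 21516) = (256 + 55/17) + 21550 = 4407/17 + 21550 = 370757/17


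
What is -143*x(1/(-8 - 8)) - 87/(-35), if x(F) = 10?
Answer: -49963/35 ≈ -1427.5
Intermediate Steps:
-143*x(1/(-8 - 8)) - 87/(-35) = -143*10 - 87/(-35) = -1430 - 87*(-1/35) = -1430 + 87/35 = -49963/35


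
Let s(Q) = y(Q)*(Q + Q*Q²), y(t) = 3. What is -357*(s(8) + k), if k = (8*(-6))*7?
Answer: -436968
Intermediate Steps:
s(Q) = 3*Q + 3*Q³ (s(Q) = 3*(Q + Q*Q²) = 3*(Q + Q³) = 3*Q + 3*Q³)
k = -336 (k = -48*7 = -336)
-357*(s(8) + k) = -357*(3*8*(1 + 8²) - 336) = -357*(3*8*(1 + 64) - 336) = -357*(3*8*65 - 336) = -357*(1560 - 336) = -357*1224 = -436968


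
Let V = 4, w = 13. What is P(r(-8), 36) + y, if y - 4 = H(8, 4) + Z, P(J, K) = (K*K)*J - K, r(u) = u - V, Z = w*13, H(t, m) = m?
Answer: -15411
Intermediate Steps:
Z = 169 (Z = 13*13 = 169)
r(u) = -4 + u (r(u) = u - 1*4 = u - 4 = -4 + u)
P(J, K) = -K + J*K² (P(J, K) = K²*J - K = J*K² - K = -K + J*K²)
y = 177 (y = 4 + (4 + 169) = 4 + 173 = 177)
P(r(-8), 36) + y = 36*(-1 + (-4 - 8)*36) + 177 = 36*(-1 - 12*36) + 177 = 36*(-1 - 432) + 177 = 36*(-433) + 177 = -15588 + 177 = -15411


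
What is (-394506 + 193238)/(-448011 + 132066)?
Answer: 201268/315945 ≈ 0.63704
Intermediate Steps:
(-394506 + 193238)/(-448011 + 132066) = -201268/(-315945) = -201268*(-1/315945) = 201268/315945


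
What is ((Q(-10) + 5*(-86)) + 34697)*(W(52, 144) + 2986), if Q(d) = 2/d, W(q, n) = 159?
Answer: 107769086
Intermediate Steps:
((Q(-10) + 5*(-86)) + 34697)*(W(52, 144) + 2986) = ((2/(-10) + 5*(-86)) + 34697)*(159 + 2986) = ((2*(-⅒) - 430) + 34697)*3145 = ((-⅕ - 430) + 34697)*3145 = (-2151/5 + 34697)*3145 = (171334/5)*3145 = 107769086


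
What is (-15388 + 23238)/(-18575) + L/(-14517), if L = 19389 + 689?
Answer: -19476292/10786131 ≈ -1.8057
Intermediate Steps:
L = 20078
(-15388 + 23238)/(-18575) + L/(-14517) = (-15388 + 23238)/(-18575) + 20078/(-14517) = 7850*(-1/18575) + 20078*(-1/14517) = -314/743 - 20078/14517 = -19476292/10786131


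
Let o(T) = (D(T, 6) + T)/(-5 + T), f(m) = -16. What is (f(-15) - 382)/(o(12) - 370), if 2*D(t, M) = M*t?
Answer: 1393/1271 ≈ 1.0960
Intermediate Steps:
D(t, M) = M*t/2 (D(t, M) = (M*t)/2 = M*t/2)
o(T) = 4*T/(-5 + T) (o(T) = ((½)*6*T + T)/(-5 + T) = (3*T + T)/(-5 + T) = (4*T)/(-5 + T) = 4*T/(-5 + T))
(f(-15) - 382)/(o(12) - 370) = (-16 - 382)/(4*12/(-5 + 12) - 370) = -398/(4*12/7 - 370) = -398/(4*12*(⅐) - 370) = -398/(48/7 - 370) = -398/(-2542/7) = -398*(-7/2542) = 1393/1271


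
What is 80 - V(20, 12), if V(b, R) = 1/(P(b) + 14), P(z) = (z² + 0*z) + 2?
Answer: 33279/416 ≈ 79.998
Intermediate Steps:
P(z) = 2 + z² (P(z) = (z² + 0) + 2 = z² + 2 = 2 + z²)
V(b, R) = 1/(16 + b²) (V(b, R) = 1/((2 + b²) + 14) = 1/(16 + b²))
80 - V(20, 12) = 80 - 1/(16 + 20²) = 80 - 1/(16 + 400) = 80 - 1/416 = 33279/416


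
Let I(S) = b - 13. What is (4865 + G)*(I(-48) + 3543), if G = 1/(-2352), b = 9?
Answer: 40494933181/2352 ≈ 1.7217e+7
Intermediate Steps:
I(S) = -4 (I(S) = 9 - 13 = -4)
G = -1/2352 ≈ -0.00042517
(4865 + G)*(I(-48) + 3543) = (4865 - 1/2352)*(-4 + 3543) = (11442479/2352)*3539 = 40494933181/2352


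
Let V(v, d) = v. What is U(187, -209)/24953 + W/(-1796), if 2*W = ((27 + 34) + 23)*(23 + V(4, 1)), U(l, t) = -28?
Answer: -14173495/22407794 ≈ -0.63253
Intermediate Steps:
W = 1134 (W = (((27 + 34) + 23)*(23 + 4))/2 = ((61 + 23)*27)/2 = (84*27)/2 = (1/2)*2268 = 1134)
U(187, -209)/24953 + W/(-1796) = -28/24953 + 1134/(-1796) = -28*1/24953 + 1134*(-1/1796) = -28/24953 - 567/898 = -14173495/22407794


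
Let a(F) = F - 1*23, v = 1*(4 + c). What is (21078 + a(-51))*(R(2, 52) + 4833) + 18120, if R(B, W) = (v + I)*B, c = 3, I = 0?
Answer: 101824508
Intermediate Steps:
v = 7 (v = 1*(4 + 3) = 1*7 = 7)
a(F) = -23 + F (a(F) = F - 23 = -23 + F)
R(B, W) = 7*B (R(B, W) = (7 + 0)*B = 7*B)
(21078 + a(-51))*(R(2, 52) + 4833) + 18120 = (21078 + (-23 - 51))*(7*2 + 4833) + 18120 = (21078 - 74)*(14 + 4833) + 18120 = 21004*4847 + 18120 = 101806388 + 18120 = 101824508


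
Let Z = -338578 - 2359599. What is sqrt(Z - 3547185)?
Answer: I*sqrt(6245362) ≈ 2499.1*I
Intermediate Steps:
Z = -2698177
sqrt(Z - 3547185) = sqrt(-2698177 - 3547185) = sqrt(-6245362) = I*sqrt(6245362)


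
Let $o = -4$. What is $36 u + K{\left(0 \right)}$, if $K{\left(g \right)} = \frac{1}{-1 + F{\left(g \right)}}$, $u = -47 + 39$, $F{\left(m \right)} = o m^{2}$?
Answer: $-289$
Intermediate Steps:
$F{\left(m \right)} = - 4 m^{2}$
$u = -8$
$K{\left(g \right)} = \frac{1}{-1 - 4 g^{2}}$
$36 u + K{\left(0 \right)} = 36 \left(-8\right) - \frac{1}{1 + 4 \cdot 0^{2}} = -288 - \frac{1}{1 + 4 \cdot 0} = -288 - \frac{1}{1 + 0} = -288 - 1^{-1} = -288 - 1 = -289$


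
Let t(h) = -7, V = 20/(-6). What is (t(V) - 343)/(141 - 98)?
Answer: -350/43 ≈ -8.1395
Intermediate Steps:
V = -10/3 (V = 20*(-1/6) = -10/3 ≈ -3.3333)
(t(V) - 343)/(141 - 98) = (-7 - 343)/(141 - 98) = -350/43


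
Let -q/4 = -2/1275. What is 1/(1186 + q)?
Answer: 1275/1512158 ≈ 0.00084317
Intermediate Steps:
q = 8/1275 (q = -4*(-2)/1275 = -4*(-2/1275) = 8/1275 ≈ 0.0062745)
1/(1186 + q) = 1/(1186 + 8/1275) = 1/(1512158/1275) = 1275/1512158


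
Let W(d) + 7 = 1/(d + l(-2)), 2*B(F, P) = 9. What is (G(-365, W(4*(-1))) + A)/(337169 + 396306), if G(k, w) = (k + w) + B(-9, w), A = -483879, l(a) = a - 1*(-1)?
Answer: -4842467/7334750 ≈ -0.66021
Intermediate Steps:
l(a) = 1 + a (l(a) = a + 1 = 1 + a)
B(F, P) = 9/2 (B(F, P) = (1/2)*9 = 9/2)
W(d) = -7 + 1/(-1 + d) (W(d) = -7 + 1/(d + (1 - 2)) = -7 + 1/(d - 1) = -7 + 1/(-1 + d))
G(k, w) = 9/2 + k + w (G(k, w) = (k + w) + 9/2 = 9/2 + k + w)
(G(-365, W(4*(-1))) + A)/(337169 + 396306) = ((9/2 - 365 + (8 - 28*(-1))/(-1 + 4*(-1))) - 483879)/(337169 + 396306) = ((9/2 - 365 + (8 - 7*(-4))/(-1 - 4)) - 483879)/733475 = ((9/2 - 365 + (8 + 28)/(-5)) - 483879)*(1/733475) = ((9/2 - 365 - 1/5*36) - 483879)*(1/733475) = ((9/2 - 365 - 36/5) - 483879)*(1/733475) = (-3677/10 - 483879)*(1/733475) = -4842467/10*1/733475 = -4842467/7334750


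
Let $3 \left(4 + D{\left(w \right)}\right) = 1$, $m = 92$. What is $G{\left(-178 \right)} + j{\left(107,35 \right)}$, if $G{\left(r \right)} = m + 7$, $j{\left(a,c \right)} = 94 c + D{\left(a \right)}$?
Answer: $\frac{10156}{3} \approx 3385.3$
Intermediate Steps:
$D{\left(w \right)} = - \frac{11}{3}$ ($D{\left(w \right)} = -4 + \frac{1}{3} \cdot 1 = -4 + \frac{1}{3} = - \frac{11}{3}$)
$j{\left(a,c \right)} = - \frac{11}{3} + 94 c$ ($j{\left(a,c \right)} = 94 c - \frac{11}{3} = - \frac{11}{3} + 94 c$)
$G{\left(r \right)} = 99$ ($G{\left(r \right)} = 92 + 7 = 99$)
$G{\left(-178 \right)} + j{\left(107,35 \right)} = 99 + \left(- \frac{11}{3} + 94 \cdot 35\right) = 99 + \left(- \frac{11}{3} + 3290\right) = 99 + \frac{9859}{3} = \frac{10156}{3}$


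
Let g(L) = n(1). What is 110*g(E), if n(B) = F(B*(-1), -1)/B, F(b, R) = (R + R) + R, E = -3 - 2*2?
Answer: -330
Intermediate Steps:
E = -7 (E = -3 - 4 = -7)
F(b, R) = 3*R (F(b, R) = 2*R + R = 3*R)
n(B) = -3/B (n(B) = (3*(-1))/B = -3/B)
g(L) = -3 (g(L) = -3/1 = -3*1 = -3)
110*g(E) = 110*(-3) = -330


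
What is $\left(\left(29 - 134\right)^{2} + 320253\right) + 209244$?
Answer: $540522$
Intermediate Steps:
$\left(\left(29 - 134\right)^{2} + 320253\right) + 209244 = \left(\left(-105\right)^{2} + 320253\right) + 209244 = \left(11025 + 320253\right) + 209244 = 331278 + 209244 = 540522$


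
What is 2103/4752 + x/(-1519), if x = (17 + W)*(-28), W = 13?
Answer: 342197/343728 ≈ 0.99555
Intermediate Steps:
x = -840 (x = (17 + 13)*(-28) = 30*(-28) = -840)
2103/4752 + x/(-1519) = 2103/4752 - 840/(-1519) = 2103*(1/4752) - 840*(-1/1519) = 701/1584 + 120/217 = 342197/343728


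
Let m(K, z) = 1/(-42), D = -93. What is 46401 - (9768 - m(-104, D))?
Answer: 1538585/42 ≈ 36633.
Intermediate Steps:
m(K, z) = -1/42
46401 - (9768 - m(-104, D)) = 46401 - (9768 - 1*(-1/42)) = 46401 - (9768 + 1/42) = 46401 - 1*410257/42 = 46401 - 410257/42 = 1538585/42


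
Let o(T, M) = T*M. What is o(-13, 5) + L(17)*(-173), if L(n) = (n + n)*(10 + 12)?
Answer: -129469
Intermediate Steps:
o(T, M) = M*T
L(n) = 44*n (L(n) = (2*n)*22 = 44*n)
o(-13, 5) + L(17)*(-173) = 5*(-13) + (44*17)*(-173) = -65 + 748*(-173) = -65 - 129404 = -129469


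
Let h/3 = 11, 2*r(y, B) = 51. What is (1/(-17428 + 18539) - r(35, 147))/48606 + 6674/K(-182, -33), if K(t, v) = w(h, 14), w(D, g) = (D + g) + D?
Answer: 90100545731/1080025320 ≈ 83.424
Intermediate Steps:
r(y, B) = 51/2 (r(y, B) = (½)*51 = 51/2)
h = 33 (h = 3*11 = 33)
w(D, g) = g + 2*D
K(t, v) = 80 (K(t, v) = 14 + 2*33 = 14 + 66 = 80)
(1/(-17428 + 18539) - r(35, 147))/48606 + 6674/K(-182, -33) = (1/(-17428 + 18539) - 1*51/2)/48606 + 6674/80 = (1/1111 - 51/2)*(1/48606) + 6674*(1/80) = (1/1111 - 51/2)*(1/48606) + 3337/40 = -56659/2222*1/48606 + 3337/40 = -56659/108002532 + 3337/40 = 90100545731/1080025320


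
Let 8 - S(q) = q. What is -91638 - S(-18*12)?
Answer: -91862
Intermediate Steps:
S(q) = 8 - q
-91638 - S(-18*12) = -91638 - (8 - (-18)*12) = -91638 - (8 - 1*(-216)) = -91638 - (8 + 216) = -91638 - 1*224 = -91638 - 224 = -91862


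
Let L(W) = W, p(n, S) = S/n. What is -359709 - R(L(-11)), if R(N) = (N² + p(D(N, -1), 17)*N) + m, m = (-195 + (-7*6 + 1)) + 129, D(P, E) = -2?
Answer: -719633/2 ≈ -3.5982e+5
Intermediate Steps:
m = -107 (m = (-195 + (-42 + 1)) + 129 = (-195 - 41) + 129 = -236 + 129 = -107)
R(N) = -107 + N² - 17*N/2 (R(N) = (N² + (17/(-2))*N) - 107 = (N² + (17*(-½))*N) - 107 = (N² - 17*N/2) - 107 = -107 + N² - 17*N/2)
-359709 - R(L(-11)) = -359709 - (-107 + (-11)² - 17/2*(-11)) = -359709 - (-107 + 121 + 187/2) = -359709 - 1*215/2 = -359709 - 215/2 = -719633/2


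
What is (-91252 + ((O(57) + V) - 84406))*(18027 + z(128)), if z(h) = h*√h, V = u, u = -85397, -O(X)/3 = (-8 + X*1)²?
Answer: -4835886966 - 274696192*√2 ≈ -5.2244e+9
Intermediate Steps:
O(X) = -3*(-8 + X)² (O(X) = -3*(-8 + X*1)² = -3*(-8 + X)²)
V = -85397
z(h) = h^(3/2)
(-91252 + ((O(57) + V) - 84406))*(18027 + z(128)) = (-91252 + ((-3*(-8 + 57)² - 85397) - 84406))*(18027 + 128^(3/2)) = (-91252 + ((-3*49² - 85397) - 84406))*(18027 + 1024*√2) = (-91252 + ((-3*2401 - 85397) - 84406))*(18027 + 1024*√2) = (-91252 + ((-7203 - 85397) - 84406))*(18027 + 1024*√2) = (-91252 + (-92600 - 84406))*(18027 + 1024*√2) = (-91252 - 177006)*(18027 + 1024*√2) = -268258*(18027 + 1024*√2) = -4835886966 - 274696192*√2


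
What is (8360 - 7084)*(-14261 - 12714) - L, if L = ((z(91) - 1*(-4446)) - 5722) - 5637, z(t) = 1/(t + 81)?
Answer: -5919068165/172 ≈ -3.4413e+7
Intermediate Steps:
z(t) = 1/(81 + t)
L = -1189035/172 (L = ((1/(81 + 91) - 1*(-4446)) - 5722) - 5637 = ((1/172 + 4446) - 5722) - 5637 = (764713/172 - 5722) - 5637 = -219471/172 - 5637 = -1189035/172 ≈ -6913.0)
(8360 - 7084)*(-14261 - 12714) - L = (8360 - 7084)*(-14261 - 12714) - 1*(-1189035/172) = 1276*(-26975) + 1189035/172 = -34420100 + 1189035/172 = -5919068165/172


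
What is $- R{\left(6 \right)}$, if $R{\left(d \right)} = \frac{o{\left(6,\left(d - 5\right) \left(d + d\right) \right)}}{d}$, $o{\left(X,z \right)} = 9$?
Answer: $- \frac{3}{2} \approx -1.5$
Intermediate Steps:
$R{\left(d \right)} = \frac{9}{d}$
$- R{\left(6 \right)} = - \frac{9}{6} = \left(-1\right) \frac{3}{2} = - \frac{3}{2}$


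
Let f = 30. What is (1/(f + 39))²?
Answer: 1/4761 ≈ 0.00021004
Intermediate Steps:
(1/(f + 39))² = (1/(30 + 39))² = (1/69)² = 1/4761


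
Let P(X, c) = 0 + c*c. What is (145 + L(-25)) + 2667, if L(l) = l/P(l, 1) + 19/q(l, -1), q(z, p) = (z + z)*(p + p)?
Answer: 278719/100 ≈ 2787.2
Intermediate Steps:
q(z, p) = 4*p*z (q(z, p) = (2*z)*(2*p) = 4*p*z)
P(X, c) = c² (P(X, c) = 0 + c² = c²)
L(l) = l - 19/(4*l) (L(l) = l/(1²) + 19/((4*(-1)*l)) = l/1 + 19/((-4*l)) = l*1 + 19*(-1/(4*l)) = l - 19/(4*l))
(145 + L(-25)) + 2667 = (145 + (-25 - 19/4/(-25))) + 2667 = (145 + (-25 - 19/4*(-1/25))) + 2667 = (145 + (-25 + 19/100)) + 2667 = (145 - 2481/100) + 2667 = 12019/100 + 2667 = 278719/100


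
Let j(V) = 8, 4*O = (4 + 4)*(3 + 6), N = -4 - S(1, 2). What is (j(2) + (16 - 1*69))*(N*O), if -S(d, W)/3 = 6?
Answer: -11340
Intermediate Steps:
S(d, W) = -18 (S(d, W) = -3*6 = -18)
N = 14 (N = -4 - 1*(-18) = -4 + 18 = 14)
O = 18 (O = ((4 + 4)*(3 + 6))/4 = (8*9)/4 = (¼)*72 = 18)
(j(2) + (16 - 1*69))*(N*O) = (8 + (16 - 1*69))*(14*18) = (8 + (16 - 69))*252 = (8 - 53)*252 = -45*252 = -11340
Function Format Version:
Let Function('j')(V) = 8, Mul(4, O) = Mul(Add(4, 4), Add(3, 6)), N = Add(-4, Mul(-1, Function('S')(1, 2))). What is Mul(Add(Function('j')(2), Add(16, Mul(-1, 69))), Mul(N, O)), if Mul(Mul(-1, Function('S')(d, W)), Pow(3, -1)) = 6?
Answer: -11340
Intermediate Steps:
Function('S')(d, W) = -18 (Function('S')(d, W) = Mul(-3, 6) = -18)
N = 14 (N = Add(-4, Mul(-1, -18)) = Add(-4, 18) = 14)
O = 18 (O = Mul(Rational(1, 4), Mul(Add(4, 4), Add(3, 6))) = Mul(Rational(1, 4), Mul(8, 9)) = Mul(Rational(1, 4), 72) = 18)
Mul(Add(Function('j')(2), Add(16, Mul(-1, 69))), Mul(N, O)) = Mul(Add(8, Add(16, Mul(-1, 69))), Mul(14, 18)) = Mul(Add(8, Add(16, -69)), 252) = Mul(Add(8, -53), 252) = Mul(-45, 252) = -11340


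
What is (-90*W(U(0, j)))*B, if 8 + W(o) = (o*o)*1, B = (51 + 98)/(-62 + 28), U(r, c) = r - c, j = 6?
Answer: 187740/17 ≈ 11044.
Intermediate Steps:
B = -149/34 (B = 149/(-34) = 149*(-1/34) = -149/34 ≈ -4.3824)
W(o) = -8 + o² (W(o) = -8 + (o*o)*1 = -8 + o²*1 = -8 + o²)
(-90*W(U(0, j)))*B = -90*(-8 + (0 - 1*6)²)*(-149/34) = -90*(-8 + (0 - 6)²)*(-149/34) = -90*(-8 + (-6)²)*(-149/34) = -90*(-8 + 36)*(-149/34) = -90*28*(-149/34) = -2520*(-149/34) = 187740/17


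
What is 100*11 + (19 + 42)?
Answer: 1161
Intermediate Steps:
100*11 + (19 + 42) = 1100 + 61 = 1161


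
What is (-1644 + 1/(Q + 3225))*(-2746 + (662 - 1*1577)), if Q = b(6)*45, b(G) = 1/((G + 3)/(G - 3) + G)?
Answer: 19440345659/3230 ≈ 6.0187e+6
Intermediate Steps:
b(G) = 1/(G + (3 + G)/(-3 + G)) (b(G) = 1/((3 + G)/(-3 + G) + G) = 1/(G + (3 + G)/(-3 + G)))
Q = 5 (Q = ((-3 + 6)/(3 + 6**2 - 2*6))*45 = (3/(3 + 36 - 12))*45 = (3/27)*45 = ((1/27)*3)*45 = (1/9)*45 = 5)
(-1644 + 1/(Q + 3225))*(-2746 + (662 - 1*1577)) = (-1644 + 1/(5 + 3225))*(-2746 + (662 - 1*1577)) = (-1644 + 1/3230)*(-2746 + (662 - 1577)) = (-1644 + 1/3230)*(-2746 - 915) = -5310119/3230*(-3661) = 19440345659/3230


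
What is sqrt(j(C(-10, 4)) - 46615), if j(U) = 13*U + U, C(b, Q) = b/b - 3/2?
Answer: I*sqrt(46622) ≈ 215.92*I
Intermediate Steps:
C(b, Q) = -1/2 (C(b, Q) = 1 - 3*1/2 = 1 - 3/2 = -1/2)
j(U) = 14*U
sqrt(j(C(-10, 4)) - 46615) = sqrt(14*(-1/2) - 46615) = sqrt(-7 - 46615) = sqrt(-46622) = I*sqrt(46622)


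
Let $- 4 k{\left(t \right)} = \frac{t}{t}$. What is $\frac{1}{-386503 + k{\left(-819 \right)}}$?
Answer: $- \frac{4}{1546013} \approx -2.5873 \cdot 10^{-6}$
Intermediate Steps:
$k{\left(t \right)} = - \frac{1}{4}$ ($k{\left(t \right)} = - \frac{t \frac{1}{t}}{4} = \left(- \frac{1}{4}\right) 1 = - \frac{1}{4}$)
$\frac{1}{-386503 + k{\left(-819 \right)}} = \frac{1}{-386503 - \frac{1}{4}} = \frac{1}{- \frac{1546013}{4}} = - \frac{4}{1546013}$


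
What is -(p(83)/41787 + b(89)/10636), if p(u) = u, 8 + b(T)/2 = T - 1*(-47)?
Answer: -2895065/111111633 ≈ -0.026055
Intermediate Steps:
b(T) = 78 + 2*T (b(T) = -16 + 2*(T - 1*(-47)) = -16 + 2*(T + 47) = -16 + 2*(47 + T) = -16 + (94 + 2*T) = 78 + 2*T)
-(p(83)/41787 + b(89)/10636) = -(83/41787 + (78 + 2*89)/10636) = -(83*(1/41787) + (78 + 178)*(1/10636)) = -(83/41787 + 256*(1/10636)) = -(83/41787 + 64/2659) = -1*2895065/111111633 = -2895065/111111633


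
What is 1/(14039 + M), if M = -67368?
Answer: -1/53329 ≈ -1.8752e-5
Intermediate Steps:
1/(14039 + M) = 1/(14039 - 67368) = 1/(-53329) = -1/53329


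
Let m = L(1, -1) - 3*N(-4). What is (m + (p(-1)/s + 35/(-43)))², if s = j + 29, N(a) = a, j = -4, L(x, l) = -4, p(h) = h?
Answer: 59013124/1155625 ≈ 51.066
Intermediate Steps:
s = 25 (s = -4 + 29 = 25)
m = 8 (m = -4 - 3*(-4) = -4 + 12 = 8)
(m + (p(-1)/s + 35/(-43)))² = (8 + (-1/25 + 35/(-43)))² = (8 + (-1*1/25 + 35*(-1/43)))² = (8 + (-1/25 - 35/43))² = (8 - 918/1075)² = (7682/1075)² = 59013124/1155625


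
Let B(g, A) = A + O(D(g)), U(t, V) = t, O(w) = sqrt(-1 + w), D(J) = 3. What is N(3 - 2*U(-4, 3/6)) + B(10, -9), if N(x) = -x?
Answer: -20 + sqrt(2) ≈ -18.586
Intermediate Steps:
B(g, A) = A + sqrt(2) (B(g, A) = A + sqrt(-1 + 3) = A + sqrt(2))
N(3 - 2*U(-4, 3/6)) + B(10, -9) = -(3 - 2*(-4)) + (-9 + sqrt(2)) = -(3 + 8) + (-9 + sqrt(2)) = -1*11 + (-9 + sqrt(2)) = -11 + (-9 + sqrt(2)) = -20 + sqrt(2)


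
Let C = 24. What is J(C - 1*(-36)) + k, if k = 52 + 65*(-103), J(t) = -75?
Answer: -6718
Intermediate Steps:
k = -6643 (k = 52 - 6695 = -6643)
J(C - 1*(-36)) + k = -75 - 6643 = -6718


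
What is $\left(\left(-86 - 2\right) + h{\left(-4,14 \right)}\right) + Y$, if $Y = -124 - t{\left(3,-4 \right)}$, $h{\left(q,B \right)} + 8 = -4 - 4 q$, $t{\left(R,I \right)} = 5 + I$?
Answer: $-209$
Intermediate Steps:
$h{\left(q,B \right)} = -12 - 4 q$ ($h{\left(q,B \right)} = -8 - \left(4 + 4 q\right) = -12 - 4 q$)
$Y = -125$ ($Y = -124 - \left(5 - 4\right) = -124 - 1 = -125$)
$\left(\left(-86 - 2\right) + h{\left(-4,14 \right)}\right) + Y = \left(\left(-86 - 2\right) - -4\right) - 125 = \left(\left(-86 - 2\right) + \left(-12 + 16\right)\right) - 125 = \left(-88 + 4\right) - 125 = -84 - 125 = -209$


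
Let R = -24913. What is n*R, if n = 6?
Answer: -149478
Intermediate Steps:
n*R = 6*(-24913) = -149478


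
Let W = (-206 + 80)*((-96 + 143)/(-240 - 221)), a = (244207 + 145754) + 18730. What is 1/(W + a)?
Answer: 461/188412473 ≈ 2.4468e-6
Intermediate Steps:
a = 408691 (a = 389961 + 18730 = 408691)
W = 5922/461 (W = -5922/(-461) = -5922*(-1)/461 = -126*(-47/461) = 5922/461 ≈ 12.846)
1/(W + a) = 1/(5922/461 + 408691) = 1/(188412473/461) = 461/188412473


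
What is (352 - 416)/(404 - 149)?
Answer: -64/255 ≈ -0.25098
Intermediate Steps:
(352 - 416)/(404 - 149) = -64/255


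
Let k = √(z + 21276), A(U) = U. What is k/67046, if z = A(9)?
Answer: 3*√2365/67046 ≈ 0.0021760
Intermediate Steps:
z = 9
k = 3*√2365 (k = √(9 + 21276) = √21285 = 3*√2365 ≈ 145.89)
k/67046 = (3*√2365)/67046 = (3*√2365)*(1/67046) = 3*√2365/67046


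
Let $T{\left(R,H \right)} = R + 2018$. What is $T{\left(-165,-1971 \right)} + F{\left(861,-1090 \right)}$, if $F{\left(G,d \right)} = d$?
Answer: $763$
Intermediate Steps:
$T{\left(R,H \right)} = 2018 + R$
$T{\left(-165,-1971 \right)} + F{\left(861,-1090 \right)} = \left(2018 - 165\right) - 1090 = 1853 - 1090 = 763$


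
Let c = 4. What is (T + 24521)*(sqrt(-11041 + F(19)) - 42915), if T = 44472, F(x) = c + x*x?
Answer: -2960834595 + 137986*I*sqrt(2669) ≈ -2.9608e+9 + 7.1287e+6*I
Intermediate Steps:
F(x) = 4 + x**2 (F(x) = 4 + x*x = 4 + x**2)
(T + 24521)*(sqrt(-11041 + F(19)) - 42915) = (44472 + 24521)*(sqrt(-11041 + (4 + 19**2)) - 42915) = 68993*(sqrt(-11041 + (4 + 361)) - 42915) = 68993*(sqrt(-11041 + 365) - 42915) = 68993*(sqrt(-10676) - 42915) = 68993*(2*I*sqrt(2669) - 42915) = 68993*(-42915 + 2*I*sqrt(2669)) = -2960834595 + 137986*I*sqrt(2669)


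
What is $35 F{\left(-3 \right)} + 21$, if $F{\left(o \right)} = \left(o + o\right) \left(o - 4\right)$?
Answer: $1491$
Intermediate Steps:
$F{\left(o \right)} = 2 o \left(-4 + o\right)$
$35 F{\left(-3 \right)} + 21 = 35 \cdot 2 \left(-3\right) \left(-4 - 3\right) + 21 = 35 \cdot 2 \left(-3\right) \left(-7\right) + 21 = 35 \cdot 42 + 21 = 1470 + 21 = 1491$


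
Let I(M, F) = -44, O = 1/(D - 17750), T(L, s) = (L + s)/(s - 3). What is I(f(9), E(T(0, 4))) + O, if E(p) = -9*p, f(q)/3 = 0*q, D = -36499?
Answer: -2386957/54249 ≈ -44.000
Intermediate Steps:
T(L, s) = (L + s)/(-3 + s)
f(q) = 0 (f(q) = 3*(0*q) = 3*0 = 0)
O = -1/54249 (O = 1/(-36499 - 17750) = 1/(-54249) = -1/54249 ≈ -1.8434e-5)
I(f(9), E(T(0, 4))) + O = -44 - 1/54249 = -2386957/54249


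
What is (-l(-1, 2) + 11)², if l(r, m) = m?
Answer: 81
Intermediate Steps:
(-l(-1, 2) + 11)² = (-1*2 + 11)² = (-2 + 11)² = 9² = 81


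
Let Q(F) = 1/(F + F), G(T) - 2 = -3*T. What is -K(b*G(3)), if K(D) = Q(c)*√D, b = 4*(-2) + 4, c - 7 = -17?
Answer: √7/10 ≈ 0.26458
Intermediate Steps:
G(T) = 2 - 3*T
c = -10 (c = 7 - 17 = -10)
b = -4 (b = -8 + 4 = -4)
Q(F) = 1/(2*F)
K(D) = -√D/20 (K(D) = ((½)/(-10))*√D = ((½)*(-⅒))*√D = -√D/20)
-K(b*G(3)) = -(-1)*√(-4*(2 - 3*3))/20 = -(-1)*√(-4*(2 - 9))/20 = -(-1)*√(-4*(-7))/20 = -(-1)*√28/20 = -(-1)*2*√7/20 = -(-1)*√7/10 = √7/10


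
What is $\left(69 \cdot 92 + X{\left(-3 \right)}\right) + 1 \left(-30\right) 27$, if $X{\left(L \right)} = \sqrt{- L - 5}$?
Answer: $5538 + i \sqrt{2} \approx 5538.0 + 1.4142 i$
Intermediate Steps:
$X{\left(L \right)} = \sqrt{-5 - L}$
$\left(69 \cdot 92 + X{\left(-3 \right)}\right) + 1 \left(-30\right) 27 = \left(69 \cdot 92 + \sqrt{-5 - -3}\right) + 1 \left(-30\right) 27 = \left(6348 + \sqrt{-5 + 3}\right) - 810 = \left(6348 + \sqrt{-2}\right) - 810 = \left(6348 + i \sqrt{2}\right) - 810 = 5538 + i \sqrt{2}$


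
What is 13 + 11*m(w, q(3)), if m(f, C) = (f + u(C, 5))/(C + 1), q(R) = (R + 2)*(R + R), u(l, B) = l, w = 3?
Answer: 766/31 ≈ 24.710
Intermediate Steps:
q(R) = 2*R*(2 + R) (q(R) = (2 + R)*(2*R) = 2*R*(2 + R))
m(f, C) = (C + f)/(1 + C) (m(f, C) = (f + C)/(C + 1) = (C + f)/(1 + C))
13 + 11*m(w, q(3)) = 13 + 11*((2*3*(2 + 3) + 3)/(1 + 2*3*(2 + 3))) = 13 + 11*((2*3*5 + 3)/(1 + 2*3*5)) = 13 + 11*((30 + 3)/(1 + 30)) = 13 + 11*(33/31) = 13 + 363/31 = 766/31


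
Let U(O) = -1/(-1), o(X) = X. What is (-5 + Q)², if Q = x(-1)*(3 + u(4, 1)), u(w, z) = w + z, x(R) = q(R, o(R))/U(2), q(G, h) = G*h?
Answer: 9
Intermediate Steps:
U(O) = 1 (U(O) = -1*(-1) = 1)
x(R) = R² (x(R) = (R*R)/1 = R²*1 = R²)
Q = 8 (Q = (-1)²*(3 + (4 + 1)) = 1*(3 + 5) = 1*8 = 8)
(-5 + Q)² = (-5 + 8)² = 3² = 9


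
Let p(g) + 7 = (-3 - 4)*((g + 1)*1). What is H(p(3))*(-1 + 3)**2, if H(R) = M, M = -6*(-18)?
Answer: 432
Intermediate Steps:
p(g) = -14 - 7*g (p(g) = -7 + (-3 - 4)*((g + 1)*1) = -7 - 7*(1 + g) = -7 + (-7 - 7*g) = -14 - 7*g)
M = 108
H(R) = 108
H(p(3))*(-1 + 3)**2 = 108*(-1 + 3)**2 = 108*2**2 = 108*4 = 432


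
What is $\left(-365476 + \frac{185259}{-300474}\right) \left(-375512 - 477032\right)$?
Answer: $\frac{15603860036079392}{50079} \approx 3.1158 \cdot 10^{11}$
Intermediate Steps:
$\left(-365476 + \frac{185259}{-300474}\right) \left(-375512 - 477032\right) = \left(-365476 + 185259 \left(- \frac{1}{300474}\right)\right) \left(-852544\right) = \left(-365476 - \frac{61753}{100158}\right) \left(-852544\right) = \left(- \frac{36605406961}{100158}\right) \left(-852544\right) = \frac{15603860036079392}{50079}$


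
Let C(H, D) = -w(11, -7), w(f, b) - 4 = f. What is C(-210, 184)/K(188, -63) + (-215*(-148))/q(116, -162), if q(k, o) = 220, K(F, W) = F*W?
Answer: 6281323/43428 ≈ 144.64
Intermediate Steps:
w(f, b) = 4 + f
C(H, D) = -15 (C(H, D) = -(4 + 11) = -1*15 = -15)
C(-210, 184)/K(188, -63) + (-215*(-148))/q(116, -162) = -15/(188*(-63)) - 215*(-148)/220 = -15/(-11844) + 31820*(1/220) = -15*(-1/11844) + 1591/11 = 5/3948 + 1591/11 = 6281323/43428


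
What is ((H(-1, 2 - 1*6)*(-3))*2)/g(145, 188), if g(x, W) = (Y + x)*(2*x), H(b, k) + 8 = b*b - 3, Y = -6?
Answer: 6/4031 ≈ 0.0014885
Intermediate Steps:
H(b, k) = -11 + b**2 (H(b, k) = -8 + (b*b - 3) = -8 + (b**2 - 3) = -8 + (-3 + b**2) = -11 + b**2)
g(x, W) = 2*x*(-6 + x) (g(x, W) = (-6 + x)*(2*x) = 2*x*(-6 + x))
((H(-1, 2 - 1*6)*(-3))*2)/g(145, 188) = (((-11 + (-1)**2)*(-3))*2)/((2*145*(-6 + 145))) = (((-11 + 1)*(-3))*2)/((2*145*139)) = (-10*(-3)*2)/40310 = (30*2)*(1/40310) = 60*(1/40310) = 6/4031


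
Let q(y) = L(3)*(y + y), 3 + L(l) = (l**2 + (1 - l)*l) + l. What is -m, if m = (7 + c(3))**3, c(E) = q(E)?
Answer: -15625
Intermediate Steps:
L(l) = -3 + l + l**2 + l*(1 - l) (L(l) = -3 + ((l**2 + (1 - l)*l) + l) = -3 + ((l**2 + l*(1 - l)) + l) = -3 + (l + l**2 + l*(1 - l)) = -3 + l + l**2 + l*(1 - l))
q(y) = 6*y (q(y) = (-3 + 2*3)*(y + y) = (-3 + 6)*(2*y) = 3*(2*y) = 6*y)
c(E) = 6*E
m = 15625 (m = (7 + 6*3)**3 = (7 + 18)**3 = 25**3 = 15625)
-m = -1*15625 = -15625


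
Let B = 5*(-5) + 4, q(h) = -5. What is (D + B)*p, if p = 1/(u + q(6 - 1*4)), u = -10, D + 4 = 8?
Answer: 17/15 ≈ 1.1333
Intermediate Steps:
D = 4 (D = -4 + 8 = 4)
B = -21 (B = -25 + 4 = -21)
p = -1/15 (p = 1/(-10 - 5) = 1/(-15) = -1/15 ≈ -0.066667)
(D + B)*p = (4 - 21)*(-1/15) = -17*(-1/15) = 17/15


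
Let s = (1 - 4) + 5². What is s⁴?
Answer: 234256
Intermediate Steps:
s = 22 (s = -3 + 25 = 22)
s⁴ = 22⁴ = 234256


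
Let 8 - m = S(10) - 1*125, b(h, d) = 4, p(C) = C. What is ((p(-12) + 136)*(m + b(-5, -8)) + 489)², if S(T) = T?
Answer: 263640169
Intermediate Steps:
m = 123 (m = 8 - (10 - 1*125) = 8 - (10 - 125) = 8 - 1*(-115) = 8 + 115 = 123)
((p(-12) + 136)*(m + b(-5, -8)) + 489)² = ((-12 + 136)*(123 + 4) + 489)² = (124*127 + 489)² = (15748 + 489)² = 16237² = 263640169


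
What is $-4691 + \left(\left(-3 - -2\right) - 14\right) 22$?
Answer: $-5021$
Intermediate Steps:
$-4691 + \left(\left(-3 - -2\right) - 14\right) 22 = -4691 + \left(\left(-3 + 2\right) - 14\right) 22 = -4691 + \left(-1 - 14\right) 22 = -4691 - 330 = -5021$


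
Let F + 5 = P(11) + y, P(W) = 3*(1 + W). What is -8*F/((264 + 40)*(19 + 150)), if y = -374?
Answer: 343/6422 ≈ 0.053410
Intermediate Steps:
P(W) = 3 + 3*W
F = -343 (F = -5 + ((3 + 3*11) - 374) = -5 + ((3 + 33) - 374) = -5 + (36 - 374) = -5 - 338 = -343)
-8*F/((264 + 40)*(19 + 150)) = -(-2744)/((264 + 40)*(19 + 150)) = -(-2744)/(304*169) = -(-2744)/51376 = -8*(-343/51376) = 343/6422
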